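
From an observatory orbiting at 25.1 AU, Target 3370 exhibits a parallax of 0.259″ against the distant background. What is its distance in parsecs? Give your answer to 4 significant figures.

96.91 pc

With baseline B (in AU) and parallax p (in arcsec), d = B/p parsecs.
d = 25.1 / 0.259 = 96.911 pc.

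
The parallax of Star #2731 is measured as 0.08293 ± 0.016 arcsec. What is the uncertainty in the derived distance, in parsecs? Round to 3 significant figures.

2.33 pc

d = 1/p, so σ_d = σ_p / p².
σ_d = 0.0160 / (0.08293)² = 0.0160 / 0.0068774 = 2.3265 pc.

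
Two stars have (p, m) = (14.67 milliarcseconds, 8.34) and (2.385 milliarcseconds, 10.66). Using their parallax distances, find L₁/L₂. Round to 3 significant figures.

L₁/L₂ = 0.224

d₁ = 1/p₁ = 1/0.01467″ = 68.166 pc; d₂ = 1/p₂ = 1/0.002385″ = 419.29 pc.
M₁ = m₁ − 5 log₁₀ d₁ + 5 = 8.34 − 9.1678 + 5 = 4.1722.
M₂ = 10.66 − 13.1126 + 5 = 2.5474.
L₁/L₂ = 10^(0.4(M₂ − M₁)) = 10^(0.4 × (-1.6248)) = 10^(-0.64992) = 0.22391.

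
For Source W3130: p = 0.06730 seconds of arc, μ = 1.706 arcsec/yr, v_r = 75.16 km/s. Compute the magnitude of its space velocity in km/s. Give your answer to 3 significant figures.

d = 1/p = 1/0.06730″ = 14.859 pc.
v_t = 4.740 μ d = 4.740 × 1.706 × 14.859 = 120.16 km/s.
v = √(v_r² + v_t²) = √(75.16² + 120.16²) = √20087.5 = 141.73 km/s.

142 km/s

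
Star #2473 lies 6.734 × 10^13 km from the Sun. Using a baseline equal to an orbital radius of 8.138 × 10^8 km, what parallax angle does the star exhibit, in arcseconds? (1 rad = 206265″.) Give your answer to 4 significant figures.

θ ≈ B/d = (8.138 × 10^8) / (6.734 × 10^13) = 1.2085 × 10^-5 rad.
In arcseconds: 1.2085 × 10^-5 × 206265 = 2.4927″.

2.493 arcsec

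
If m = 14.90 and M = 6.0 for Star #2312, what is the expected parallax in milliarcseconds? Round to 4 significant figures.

m − M = 14.90 − 6.0 = 8.90.
d = 10^((m−M)/5 + 1) = 10^2.780 = 602.56 pc.
p = 1/d = 1/602.56 = 0.0016596 arcsec = 1.6596 mas.

1.660 mas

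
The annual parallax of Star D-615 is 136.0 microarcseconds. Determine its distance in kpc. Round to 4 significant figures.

7.353 kpc

p = 136.0 microarcseconds = 0.0001360 arcsec.
d = 1/p = 1/0.0001360 = 7352.9 pc.
= 7.3529 kpc.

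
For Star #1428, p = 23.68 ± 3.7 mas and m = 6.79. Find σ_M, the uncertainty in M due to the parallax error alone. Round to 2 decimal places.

σ_M = 0.34 mag

M = m − 5 log₁₀ d + 5 = m + 5 log₁₀ p + 5, so ∂M/∂p = 5/(p ln 10).
σ_M = (5/ln 10) · (σ_p/p) = 2.1715 × 3.7/23.68 = 2.1715 × 0.15625 = 0.3393.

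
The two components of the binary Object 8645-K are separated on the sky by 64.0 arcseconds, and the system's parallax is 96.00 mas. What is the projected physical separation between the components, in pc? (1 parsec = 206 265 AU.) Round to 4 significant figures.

d = 1/p = 1/0.09600″ = 10.417 pc.
At distance d (pc), an angle of θ arcsec spans θ·d AU: s = 64.0 × 10.417 = 666.69 AU.
= 666.69 / 206265 = 0.0032322 pc.

0.003232 pc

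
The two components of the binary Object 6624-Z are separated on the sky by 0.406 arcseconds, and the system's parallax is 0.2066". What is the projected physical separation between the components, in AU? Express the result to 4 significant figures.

d = 1/p = 1/0.2066″ = 4.8403 pc.
At distance d (pc), an angle of θ arcsec spans θ·d AU: s = 0.406 × 4.8403 = 1.9652 AU.

1.965 AU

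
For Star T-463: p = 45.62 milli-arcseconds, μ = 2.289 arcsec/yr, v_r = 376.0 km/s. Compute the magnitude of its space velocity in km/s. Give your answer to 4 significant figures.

444.9 km/s

d = 1/p = 1/0.04562″ = 21.92 pc.
v_t = 4.740 μ d = 4.740 × 2.289 × 21.92 = 237.83 km/s.
v = √(v_r² + v_t²) = √(376.0² + 237.83²) = √197939 = 444.9 km/s.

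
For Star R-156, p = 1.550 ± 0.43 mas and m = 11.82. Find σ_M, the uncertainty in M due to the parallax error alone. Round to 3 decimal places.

M = m − 5 log₁₀ d + 5 = m + 5 log₁₀ p + 5, so ∂M/∂p = 5/(p ln 10).
σ_M = (5/ln 10) · (σ_p/p) = 2.1715 × 0.43/1.550 = 2.1715 × 0.27742 = 0.60242.

σ_M = 0.602 mag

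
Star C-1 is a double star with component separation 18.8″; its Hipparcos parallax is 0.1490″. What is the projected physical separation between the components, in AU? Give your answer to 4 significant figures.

126.2 AU

d = 1/p = 1/0.1490″ = 6.7114 pc.
At distance d (pc), an angle of θ arcsec spans θ·d AU: s = 18.8 × 6.7114 = 126.17 AU.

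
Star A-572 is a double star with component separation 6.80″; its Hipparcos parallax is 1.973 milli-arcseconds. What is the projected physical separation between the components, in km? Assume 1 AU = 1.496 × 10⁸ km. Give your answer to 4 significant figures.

5.156 × 10^11 km

d = 1/p = 1/0.001973″ = 506.84 pc.
At distance d (pc), an angle of θ arcsec spans θ·d AU: s = 6.80 × 506.84 = 3446.5 AU.
= 3446.5 × 1.496 × 10⁸ km = 5.1560 × 10^11 km.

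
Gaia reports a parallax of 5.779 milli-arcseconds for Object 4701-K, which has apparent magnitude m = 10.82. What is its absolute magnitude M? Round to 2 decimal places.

d = 1/p = 1/0.005779″ = 173.04 pc.
m − M = 5 log₁₀(173.04) − 5 = 11.1907 − 5 = 6.1907.
M = m − (m − M) = 10.82 − 6.1907 = 4.63.

M = 4.63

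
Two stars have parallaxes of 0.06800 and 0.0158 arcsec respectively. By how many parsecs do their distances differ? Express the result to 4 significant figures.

d_A = 1/0.06800″ = 14.706 pc; d_B = 1/0.01580″ = 63.291 pc.
|d_B − d_A| = |63.291 − 14.706| = 48.585 pc.

48.59 pc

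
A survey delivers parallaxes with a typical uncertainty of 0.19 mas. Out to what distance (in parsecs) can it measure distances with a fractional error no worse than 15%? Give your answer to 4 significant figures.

σ_d/d = σ_p/p, so the condition is σ_p/p ≤ 0.15, i.e. p ≥ σ_p/0.15.
p_min = 0.19/0.15 = 1.2667 mas = 0.0012667 arcsec.
d_max = 1/p_min = 1/0.0012667 = 789.45 pc.

789.5 pc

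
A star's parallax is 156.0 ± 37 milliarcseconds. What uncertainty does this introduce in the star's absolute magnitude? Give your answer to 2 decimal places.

σ_M = 0.52 mag

M = m − 5 log₁₀ d + 5 = m + 5 log₁₀ p + 5, so ∂M/∂p = 5/(p ln 10).
σ_M = (5/ln 10) · (σ_p/p) = 2.1715 × 37/156.0 = 2.1715 × 0.23718 = 0.51504.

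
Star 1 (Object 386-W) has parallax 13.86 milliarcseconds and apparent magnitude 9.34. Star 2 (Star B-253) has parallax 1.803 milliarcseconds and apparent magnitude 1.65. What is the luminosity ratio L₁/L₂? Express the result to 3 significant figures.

d₁ = 1/p₁ = 1/0.01386″ = 72.15 pc; d₂ = 1/p₂ = 1/0.001803″ = 554.63 pc.
M₁ = m₁ − 5 log₁₀ d₁ + 5 = 9.34 − 9.2912 + 5 = 5.0488.
M₂ = 1.65 − 13.7200 + 5 = -7.0700.
L₁/L₂ = 10^(0.4(M₂ − M₁)) = 10^(0.4 × (-12.1188)) = 10^(-4.84752) = 0.000014206.

L₁/L₂ = 1.42 × 10^-5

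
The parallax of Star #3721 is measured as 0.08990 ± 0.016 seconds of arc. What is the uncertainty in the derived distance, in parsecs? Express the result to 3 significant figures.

d = 1/p, so σ_d = σ_p / p².
σ_d = 0.0160 / (0.08990)² = 0.0160 / 0.008082 = 1.9797 pc.

1.98 pc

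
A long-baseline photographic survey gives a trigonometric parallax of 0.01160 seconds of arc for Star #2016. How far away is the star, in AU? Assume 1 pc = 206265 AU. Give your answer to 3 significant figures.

1.78 × 10^7 AU

d = 1/p = 1/0.01160 = 86.207 pc.
In AU: 86.207 × 206265 = 1.7781 × 10^7 AU.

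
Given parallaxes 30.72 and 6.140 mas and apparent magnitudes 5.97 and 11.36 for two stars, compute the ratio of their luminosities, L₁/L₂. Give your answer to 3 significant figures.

d₁ = 1/p₁ = 1/0.03072″ = 32.552 pc; d₂ = 1/p₂ = 1/0.006140″ = 162.87 pc.
M₁ = m₁ − 5 log₁₀ d₁ + 5 = 5.97 − 7.5629 + 5 = 3.4071.
M₂ = 11.36 − 11.0592 + 5 = 5.3008.
L₁/L₂ = 10^(0.4(M₂ − M₁)) = 10^(0.4 × 1.8937) = 10^0.75748 = 5.7211.

L₁/L₂ = 5.72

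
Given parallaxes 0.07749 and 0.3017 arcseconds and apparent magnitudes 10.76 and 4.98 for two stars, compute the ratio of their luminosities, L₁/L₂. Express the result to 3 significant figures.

L₁/L₂ = 0.0739

d₁ = 1/p₁ = 1/0.07749″ = 12.905 pc; d₂ = 1/p₂ = 1/0.3017″ = 3.3146 pc.
M₁ = m₁ − 5 log₁₀ d₁ + 5 = 10.76 − 5.5538 + 5 = 10.2062.
M₂ = 4.98 − 2.6022 + 5 = 7.3778.
L₁/L₂ = 10^(0.4(M₂ − M₁)) = 10^(0.4 × (-2.8284)) = 10^(-1.13136) = 0.073899.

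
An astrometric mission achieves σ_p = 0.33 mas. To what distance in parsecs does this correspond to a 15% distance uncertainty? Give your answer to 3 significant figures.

455 pc

σ_d/d = σ_p/p, so the condition is σ_p/p ≤ 0.15, i.e. p ≥ σ_p/0.15.
p_min = 0.33/0.15 = 2.2 mas = 0.0022 arcsec.
d_max = 1/p_min = 1/0.0022 = 454.55 pc.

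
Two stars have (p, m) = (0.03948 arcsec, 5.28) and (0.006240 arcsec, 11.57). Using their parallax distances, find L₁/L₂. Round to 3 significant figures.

L₁/L₂ = 8.20

d₁ = 1/p₁ = 1/0.03948″ = 25.329 pc; d₂ = 1/p₂ = 1/0.006240″ = 160.26 pc.
M₁ = m₁ − 5 log₁₀ d₁ + 5 = 5.28 − 7.0181 + 5 = 3.2619.
M₂ = 11.57 − 11.0241 + 5 = 5.5459.
L₁/L₂ = 10^(0.4(M₂ − M₁)) = 10^(0.4 × 2.2840) = 10^0.91360 = 8.196.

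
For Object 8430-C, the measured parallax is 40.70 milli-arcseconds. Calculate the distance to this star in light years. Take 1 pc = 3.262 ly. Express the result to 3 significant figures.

80.1 light years

p = 40.70 milli-arcseconds = 0.04070 arcsec.
d = 1/p = 1/0.04070 = 24.57 pc.
In light-years: 24.57 × 3.262 = 80.147 ly.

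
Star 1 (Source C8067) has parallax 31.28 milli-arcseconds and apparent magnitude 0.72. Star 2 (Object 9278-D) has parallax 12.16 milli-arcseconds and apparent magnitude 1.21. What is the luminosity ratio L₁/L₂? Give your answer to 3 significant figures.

d₁ = 1/p₁ = 1/0.03128″ = 31.969 pc; d₂ = 1/p₂ = 1/0.01216″ = 82.237 pc.
M₁ = m₁ − 5 log₁₀ d₁ + 5 = 0.72 − 7.5236 + 5 = -1.8036.
M₂ = 1.21 − 9.5753 + 5 = -3.3653.
L₁/L₂ = 10^(0.4(M₂ − M₁)) = 10^(0.4 × (-1.5617)) = 10^(-0.62468) = 0.23731.

L₁/L₂ = 0.237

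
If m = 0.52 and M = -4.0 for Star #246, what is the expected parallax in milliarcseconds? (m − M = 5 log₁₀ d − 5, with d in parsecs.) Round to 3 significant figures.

12.5 mas

m − M = 0.52 − (-4.0) = 4.52.
d = 10^((m−M)/5 + 1) = 10^1.904 = 80.168 pc.
p = 1/d = 1/80.168 = 0.012474 arcsec = 12.474 mas.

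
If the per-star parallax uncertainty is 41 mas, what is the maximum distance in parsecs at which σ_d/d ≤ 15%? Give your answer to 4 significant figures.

3.659 pc

σ_d/d = σ_p/p, so the condition is σ_p/p ≤ 0.15, i.e. p ≥ σ_p/0.15.
p_min = 41/0.15 = 273.33 mas = 0.27333 arcsec.
d_max = 1/p_min = 1/0.27333 = 3.6586 pc.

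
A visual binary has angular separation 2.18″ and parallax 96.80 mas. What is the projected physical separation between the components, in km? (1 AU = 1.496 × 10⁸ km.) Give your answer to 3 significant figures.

d = 1/p = 1/0.09680″ = 10.331 pc.
At distance d (pc), an angle of θ arcsec spans θ·d AU: s = 2.18 × 10.331 = 22.522 AU.
= 22.522 × 1.496 × 10⁸ km = 3.3693 × 10^9 km.

3.37 × 10^9 km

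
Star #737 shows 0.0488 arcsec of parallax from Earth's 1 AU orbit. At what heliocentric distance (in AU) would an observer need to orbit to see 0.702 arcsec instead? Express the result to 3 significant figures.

14.4 AU

Parallax scales linearly with baseline: p ∝ B, so B = p_target / p_Earth × 1 AU.
B = 0.702 / 0.0488 = 14.385 AU.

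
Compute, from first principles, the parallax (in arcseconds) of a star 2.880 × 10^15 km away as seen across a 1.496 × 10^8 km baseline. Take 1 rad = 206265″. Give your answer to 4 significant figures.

0.01071 arcsec

θ ≈ B/d = (1.496 × 10^8) / (2.880 × 10^15) = 5.1944 × 10^-8 rad.
In arcseconds: 5.1944 × 10^-8 × 206265 = 0.010714″.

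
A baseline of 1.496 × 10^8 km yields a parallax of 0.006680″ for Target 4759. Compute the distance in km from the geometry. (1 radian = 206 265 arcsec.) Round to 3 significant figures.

θ = 0.006680″ = 0.006680/206265 = 3.2386 × 10^-8 rad.
d = B/θ = (1.496 × 10^8) / (3.2386 × 10^-8) = 4.6193 × 10^15 km.

4.62 × 10^15 km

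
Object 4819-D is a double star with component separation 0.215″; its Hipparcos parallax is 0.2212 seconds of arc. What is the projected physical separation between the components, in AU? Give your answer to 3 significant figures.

0.972 AU

d = 1/p = 1/0.2212″ = 4.5208 pc.
At distance d (pc), an angle of θ arcsec spans θ·d AU: s = 0.215 × 4.5208 = 0.97197 AU.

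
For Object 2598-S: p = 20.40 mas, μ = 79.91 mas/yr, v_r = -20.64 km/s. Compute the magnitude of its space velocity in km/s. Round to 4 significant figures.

d = 1/p = 1/0.02040″ = 49.02 pc.
μ = 79.91 mas/yr = 0.07991 ″/yr.
v_t = 4.740 μ d = 4.740 × 0.07991 × 49.02 = 18.567 km/s.
v = √(v_r² + v_t²) = √((-20.64)² + 18.567²) = √770.743 = 27.762 km/s.

27.76 km/s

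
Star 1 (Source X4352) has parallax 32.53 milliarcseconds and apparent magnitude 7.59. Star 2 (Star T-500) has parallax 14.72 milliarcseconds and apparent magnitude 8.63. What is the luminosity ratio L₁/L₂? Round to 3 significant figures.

d₁ = 1/p₁ = 1/0.03253″ = 30.741 pc; d₂ = 1/p₂ = 1/0.01472″ = 67.935 pc.
M₁ = m₁ − 5 log₁₀ d₁ + 5 = 7.59 − 7.4386 + 5 = 5.1514.
M₂ = 8.63 − 9.1605 + 5 = 4.4695.
L₁/L₂ = 10^(0.4(M₂ − M₁)) = 10^(0.4 × (-0.6819)) = 10^(-0.27276) = 0.53363.

L₁/L₂ = 0.534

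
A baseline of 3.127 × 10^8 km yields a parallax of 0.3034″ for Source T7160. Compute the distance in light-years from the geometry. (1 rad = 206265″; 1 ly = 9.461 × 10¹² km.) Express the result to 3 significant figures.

22.5 ly

θ = 0.3034″ = 0.3034/206265 = 1.4709 × 10^-6 rad.
d = B/θ = (3.127 × 10^8) / (1.4709 × 10^-6) = 2.1259 × 10^14 km = (2.1259 × 10^14) / (9.461 × 10^12) ly = 22.47 ly.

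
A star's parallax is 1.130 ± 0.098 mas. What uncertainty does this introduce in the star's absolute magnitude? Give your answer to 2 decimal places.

σ_M = 0.19 mag

M = m − 5 log₁₀ d + 5 = m + 5 log₁₀ p + 5, so ∂M/∂p = 5/(p ln 10).
σ_M = (5/ln 10) · (σ_p/p) = 2.1715 × 0.098/1.130 = 2.1715 × 0.086726 = 0.18833.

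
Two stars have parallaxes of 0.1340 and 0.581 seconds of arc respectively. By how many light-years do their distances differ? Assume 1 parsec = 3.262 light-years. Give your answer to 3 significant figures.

d_A = 1/0.1340″ = 7.4627 pc; d_B = 1/0.5810″ = 1.7212 pc.
|d_B − d_A| = |1.7212 − 7.4627| = 5.7415 pc = 5.7415 × 3.262 ly = 18.729 ly.

18.7 ly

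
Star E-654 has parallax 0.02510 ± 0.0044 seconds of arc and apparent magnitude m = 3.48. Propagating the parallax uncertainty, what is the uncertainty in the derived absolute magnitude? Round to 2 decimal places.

σ_M = 0.38 mag

M = m − 5 log₁₀ d + 5 = m + 5 log₁₀ p + 5, so ∂M/∂p = 5/(p ln 10).
σ_M = (5/ln 10) · (σ_p/p) = 2.1715 × 0.0044/0.02510 = 2.1715 × 0.1753 = 0.38066.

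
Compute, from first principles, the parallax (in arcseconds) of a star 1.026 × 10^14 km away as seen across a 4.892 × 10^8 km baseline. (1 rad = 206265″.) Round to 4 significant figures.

0.9835 arcsec

θ ≈ B/d = (4.892 × 10^8) / (1.026 × 10^14) = 4.7680 × 10^-6 rad.
In arcseconds: 4.7680 × 10^-6 × 206265 = 0.98347″.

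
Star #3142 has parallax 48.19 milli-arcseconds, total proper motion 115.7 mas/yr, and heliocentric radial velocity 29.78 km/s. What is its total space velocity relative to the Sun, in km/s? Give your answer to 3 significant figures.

d = 1/p = 1/0.04819″ = 20.751 pc.
μ = 115.7 mas/yr = 0.1157 ″/yr.
v_t = 4.740 μ d = 4.740 × 0.1157 × 20.751 = 11.38 km/s.
v = √(v_r² + v_t²) = √(29.78² + 11.38²) = √1016.35 = 31.88 km/s.

31.9 km/s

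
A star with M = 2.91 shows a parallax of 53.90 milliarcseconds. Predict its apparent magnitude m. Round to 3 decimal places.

m = 4.252

d = 1/p = 1/0.05390″ = 18.553 pc.
m − M = 5 log₁₀ d − 5 = 5 log₁₀(18.553) − 5 = 6.3421 − 5 = 1.3421.
m = M + (m − M) = 2.91 + 1.3421 = 4.252.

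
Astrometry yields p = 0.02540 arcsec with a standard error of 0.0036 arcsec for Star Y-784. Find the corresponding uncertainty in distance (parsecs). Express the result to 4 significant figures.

5.580 pc

d = 1/p, so σ_d = σ_p / p².
σ_d = 0.00360 / (0.02540)² = 0.00360 / 0.00064516 = 5.58 pc.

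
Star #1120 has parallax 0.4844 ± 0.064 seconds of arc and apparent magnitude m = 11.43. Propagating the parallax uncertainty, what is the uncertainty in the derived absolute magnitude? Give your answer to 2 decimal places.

M = m − 5 log₁₀ d + 5 = m + 5 log₁₀ p + 5, so ∂M/∂p = 5/(p ln 10).
σ_M = (5/ln 10) · (σ_p/p) = 2.1715 × 0.064/0.4844 = 2.1715 × 0.13212 = 0.2869.

σ_M = 0.29 mag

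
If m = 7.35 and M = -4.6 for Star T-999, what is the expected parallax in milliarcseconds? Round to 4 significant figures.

0.4074 mas

m − M = 7.35 − (-4.6) = 11.95.
d = 10^((m−M)/5 + 1) = 10^3.390 = 2454.7 pc.
p = 1/d = 1/2454.7 = 0.00040738 arcsec = 0.40738 mas.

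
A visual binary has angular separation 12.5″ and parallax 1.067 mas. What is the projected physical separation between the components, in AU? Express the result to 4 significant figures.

d = 1/p = 1/0.001067″ = 937.21 pc.
At distance d (pc), an angle of θ arcsec spans θ·d AU: s = 12.5 × 937.21 = 11715 AU.

11720 AU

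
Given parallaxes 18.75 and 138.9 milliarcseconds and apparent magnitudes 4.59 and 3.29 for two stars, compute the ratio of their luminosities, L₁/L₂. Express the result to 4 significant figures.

L₁/L₂ = 16.57

d₁ = 1/p₁ = 1/0.01875″ = 53.333 pc; d₂ = 1/p₂ = 1/0.1389″ = 7.1994 pc.
M₁ = m₁ − 5 log₁₀ d₁ + 5 = 4.59 − 8.6350 + 5 = 0.9550.
M₂ = 3.29 − 4.2865 + 5 = 4.0035.
L₁/L₂ = 10^(0.4(M₂ − M₁)) = 10^(0.4 × 3.0485) = 10^1.21940 = 16.573.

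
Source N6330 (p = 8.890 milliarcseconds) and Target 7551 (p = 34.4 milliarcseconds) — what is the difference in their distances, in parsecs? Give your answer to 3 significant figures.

83.4 pc

d_A = 1/0.008890″ = 112.49 pc; d_B = 1/0.03440″ = 29.07 pc.
|d_B − d_A| = |29.07 − 112.49| = 83.42 pc.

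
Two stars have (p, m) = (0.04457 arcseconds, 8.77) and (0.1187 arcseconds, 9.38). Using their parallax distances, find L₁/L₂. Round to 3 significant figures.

L₁/L₂ = 12.4

d₁ = 1/p₁ = 1/0.04457″ = 22.437 pc; d₂ = 1/p₂ = 1/0.1187″ = 8.4246 pc.
M₁ = m₁ − 5 log₁₀ d₁ + 5 = 8.77 − 6.7548 + 5 = 7.0152.
M₂ = 9.38 − 4.6277 + 5 = 9.7523.
L₁/L₂ = 10^(0.4(M₂ − M₁)) = 10^(0.4 × 2.7371) = 10^1.09484 = 12.441.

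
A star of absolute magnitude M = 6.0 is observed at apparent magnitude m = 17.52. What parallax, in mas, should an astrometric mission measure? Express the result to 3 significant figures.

m − M = 17.52 − 6.0 = 11.52.
d = 10^((m−M)/5 + 1) = 10^3.304 = 2013.7 pc.
p = 1/d = 1/2013.7 = 0.0004966 arcsec = 0.4966 mas.

0.497 mas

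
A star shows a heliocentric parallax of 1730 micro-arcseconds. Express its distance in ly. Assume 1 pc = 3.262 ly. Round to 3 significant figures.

p = 1730 micro-arcseconds = 0.001730 arcsec.
d = 1/p = 1/0.001730 = 578.03 pc.
In light-years: 578.03 × 3.262 = 1885.5 ly.

1890 ly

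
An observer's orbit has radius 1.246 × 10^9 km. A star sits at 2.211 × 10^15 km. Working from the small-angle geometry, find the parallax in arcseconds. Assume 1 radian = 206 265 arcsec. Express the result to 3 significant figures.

θ ≈ B/d = (1.246 × 10^9) / (2.211 × 10^15) = 5.6355 × 10^-7 rad.
In arcseconds: 5.6355 × 10^-7 × 206265 = 0.11624″.

0.116 arcsec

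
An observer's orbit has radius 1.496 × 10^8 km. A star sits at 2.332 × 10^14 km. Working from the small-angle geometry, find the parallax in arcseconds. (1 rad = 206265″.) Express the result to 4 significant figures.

θ ≈ B/d = (1.496 × 10^8) / (2.332 × 10^14) = 6.4151 × 10^-7 rad.
In arcseconds: 6.4151 × 10^-7 × 206265 = 0.13232″.

0.1323 arcsec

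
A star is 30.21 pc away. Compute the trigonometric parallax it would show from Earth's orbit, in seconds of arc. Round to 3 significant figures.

0.0331 arcsec

p = 1/d = 1/30.21 = 0.033102 arcsec.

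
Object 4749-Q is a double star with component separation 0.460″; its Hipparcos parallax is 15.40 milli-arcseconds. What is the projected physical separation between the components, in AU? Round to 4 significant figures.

29.87 AU

d = 1/p = 1/0.01540″ = 64.935 pc.
At distance d (pc), an angle of θ arcsec spans θ·d AU: s = 0.460 × 64.935 = 29.87 AU.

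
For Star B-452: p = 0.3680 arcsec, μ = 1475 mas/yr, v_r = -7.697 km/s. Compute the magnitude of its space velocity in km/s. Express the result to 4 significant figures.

d = 1/p = 1/0.3680″ = 2.7174 pc.
μ = 1475 mas/yr = 1.475 ″/yr.
v_t = 4.740 μ d = 4.740 × 1.475 × 2.7174 = 18.999 km/s.
v = √(v_r² + v_t²) = √((-7.697)² + 18.999²) = √420.206 = 20.499 km/s.

20.50 km/s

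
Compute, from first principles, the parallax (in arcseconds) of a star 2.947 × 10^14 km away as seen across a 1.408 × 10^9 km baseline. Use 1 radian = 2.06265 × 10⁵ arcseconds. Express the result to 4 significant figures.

θ ≈ B/d = (1.408 × 10^9) / (2.947 × 10^14) = 4.7777 × 10^-6 rad.
In arcseconds: 4.7777 × 10^-6 × 206265 = 0.98547″.

0.9855 arcsec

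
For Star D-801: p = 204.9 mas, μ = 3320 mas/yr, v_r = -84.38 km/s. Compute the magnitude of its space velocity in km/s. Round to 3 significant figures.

d = 1/p = 1/0.2049″ = 4.8804 pc.
μ = 3320 mas/yr = 3.320 ″/yr.
v_t = 4.740 μ d = 4.740 × 3.320 × 4.8804 = 76.802 km/s.
v = √(v_r² + v_t²) = √((-84.38)² + 76.802²) = √13018.5 = 114.1 km/s.

114 km/s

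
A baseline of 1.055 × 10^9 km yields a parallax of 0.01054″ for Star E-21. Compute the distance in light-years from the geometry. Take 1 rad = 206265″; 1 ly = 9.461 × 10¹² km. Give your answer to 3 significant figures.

θ = 0.01054″ = 0.01054/206265 = 5.1099 × 10^-8 rad.
d = B/θ = (1.055 × 10^9) / (5.1099 × 10^-8) = 2.0646 × 10^16 km = (2.0646 × 10^16) / (9.461 × 10^12) ly = 2182.2 ly.

2180 ly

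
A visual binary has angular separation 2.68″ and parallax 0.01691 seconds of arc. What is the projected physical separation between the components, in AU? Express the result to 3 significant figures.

158 AU

d = 1/p = 1/0.01691″ = 59.137 pc.
At distance d (pc), an angle of θ arcsec spans θ·d AU: s = 2.68 × 59.137 = 158.49 AU.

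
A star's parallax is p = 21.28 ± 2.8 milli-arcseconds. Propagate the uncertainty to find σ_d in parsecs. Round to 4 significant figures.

6.183 pc

d = 1/p, so σ_d = σ_p / p².
σ_d = 0.00280 / (0.02128)² = 0.00280 / 0.00045284 = 6.1832 pc.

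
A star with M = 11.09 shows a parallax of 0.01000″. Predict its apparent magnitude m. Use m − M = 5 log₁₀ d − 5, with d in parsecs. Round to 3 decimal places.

m = 16.090

d = 1/p = 1/0.01000″ = 100 pc.
m − M = 5 log₁₀ d − 5 = 5 log₁₀(100) − 5 = 10.0000 − 5 = 5.0000.
m = M + (m − M) = 11.09 + 5.0000 = 16.090.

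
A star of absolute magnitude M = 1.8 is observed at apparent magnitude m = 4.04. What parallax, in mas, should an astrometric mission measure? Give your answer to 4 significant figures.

m − M = 4.04 − 1.8 = 2.24.
d = 10^((m−M)/5 + 1) = 10^1.448 = 28.054 pc.
p = 1/d = 1/28.054 = 0.035646 arcsec = 35.646 mas.

35.65 mas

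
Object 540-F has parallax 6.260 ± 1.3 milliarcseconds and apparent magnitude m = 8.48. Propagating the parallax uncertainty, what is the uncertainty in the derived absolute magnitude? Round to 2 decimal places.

σ_M = 0.45 mag

M = m − 5 log₁₀ d + 5 = m + 5 log₁₀ p + 5, so ∂M/∂p = 5/(p ln 10).
σ_M = (5/ln 10) · (σ_p/p) = 2.1715 × 1.3/6.260 = 2.1715 × 0.20767 = 0.45096.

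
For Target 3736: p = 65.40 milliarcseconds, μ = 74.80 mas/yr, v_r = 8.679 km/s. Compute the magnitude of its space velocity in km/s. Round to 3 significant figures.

10.2 km/s

d = 1/p = 1/0.06540″ = 15.291 pc.
μ = 74.80 mas/yr = 0.07480 ″/yr.
v_t = 4.740 μ d = 4.740 × 0.07480 × 15.291 = 5.4215 km/s.
v = √(v_r² + v_t²) = √(8.679² + 5.4215²) = √104.718 = 10.233 km/s.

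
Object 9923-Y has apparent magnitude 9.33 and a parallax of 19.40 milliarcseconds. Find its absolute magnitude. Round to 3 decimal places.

M = 5.769

d = 1/p = 1/0.01940″ = 51.546 pc.
m − M = 5 log₁₀(51.546) − 5 = 8.5610 − 5 = 3.5610.
M = m − (m − M) = 9.33 − 3.5610 = 5.769.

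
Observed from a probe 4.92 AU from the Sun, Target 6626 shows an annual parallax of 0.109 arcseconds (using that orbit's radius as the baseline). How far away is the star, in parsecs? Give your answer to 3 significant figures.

With baseline B (in AU) and parallax p (in arcsec), d = B/p parsecs.
d = 4.92 / 0.109 = 45.138 pc.

45.1 pc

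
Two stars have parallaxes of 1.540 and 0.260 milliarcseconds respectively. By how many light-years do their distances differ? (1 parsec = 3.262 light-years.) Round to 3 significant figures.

d_A = 1/0.001540″ = 649.35 pc; d_B = 1/0.0002600″ = 3846.2 pc.
|d_B − d_A| = |3846.2 − 649.35| = 3196.9 pc = 3196.9 × 3.262 ly = 10428 ly.

10400 ly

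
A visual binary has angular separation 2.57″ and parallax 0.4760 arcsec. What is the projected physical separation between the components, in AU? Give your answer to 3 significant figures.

5.40 AU

d = 1/p = 1/0.4760″ = 2.1008 pc.
At distance d (pc), an angle of θ arcsec spans θ·d AU: s = 2.57 × 2.1008 = 5.3991 AU.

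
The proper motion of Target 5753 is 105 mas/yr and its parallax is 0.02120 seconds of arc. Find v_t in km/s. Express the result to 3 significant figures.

d = 1/p = 1/0.02120″ = 47.17 pc.
μ = 105 mas/yr = 0.105 ″/yr.
v_t = 4.74 × μ × d = 4.74 × 0.105 × 47.17 = 23.477 km/s.

23.5 km/s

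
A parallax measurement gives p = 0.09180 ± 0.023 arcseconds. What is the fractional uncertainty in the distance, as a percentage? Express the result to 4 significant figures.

25.05%

For d = 1/p, |σ_d/d| = |σ_p/p|.
σ_p/p = 0.023 / 0.09180 = 0.25054 = 25.054%.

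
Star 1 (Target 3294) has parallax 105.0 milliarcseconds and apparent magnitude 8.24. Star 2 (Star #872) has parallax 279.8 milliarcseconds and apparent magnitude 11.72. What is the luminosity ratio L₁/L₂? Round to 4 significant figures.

L₁/L₂ = 175.1

d₁ = 1/p₁ = 1/0.1050″ = 9.5238 pc; d₂ = 1/p₂ = 1/0.2798″ = 3.574 pc.
M₁ = m₁ − 5 log₁₀ d₁ + 5 = 8.24 − 4.8941 + 5 = 8.3459.
M₂ = 11.72 − 2.7658 + 5 = 13.9542.
L₁/L₂ = 10^(0.4(M₂ − M₁)) = 10^(0.4 × 5.6083) = 10^2.24332 = 175.11.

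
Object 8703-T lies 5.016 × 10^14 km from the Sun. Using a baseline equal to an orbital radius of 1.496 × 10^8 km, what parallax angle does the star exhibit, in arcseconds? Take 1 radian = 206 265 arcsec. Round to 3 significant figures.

0.0615 arcsec

θ ≈ B/d = (1.496 × 10^8) / (5.016 × 10^14) = 2.9825 × 10^-7 rad.
In arcseconds: 2.9825 × 10^-7 × 206265 = 0.061519″.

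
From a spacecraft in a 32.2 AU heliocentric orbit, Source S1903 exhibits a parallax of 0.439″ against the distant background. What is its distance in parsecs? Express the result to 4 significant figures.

With baseline B (in AU) and parallax p (in arcsec), d = B/p parsecs.
d = 32.2 / 0.439 = 73.349 pc.

73.35 pc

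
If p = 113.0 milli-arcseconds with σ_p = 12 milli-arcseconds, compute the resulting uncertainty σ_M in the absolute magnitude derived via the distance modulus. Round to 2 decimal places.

σ_M = 0.23 mag

M = m − 5 log₁₀ d + 5 = m + 5 log₁₀ p + 5, so ∂M/∂p = 5/(p ln 10).
σ_M = (5/ln 10) · (σ_p/p) = 2.1715 × 12/113.0 = 2.1715 × 0.10619 = 0.23059.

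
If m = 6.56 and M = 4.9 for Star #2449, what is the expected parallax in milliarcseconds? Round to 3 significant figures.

46.6 mas

m − M = 6.56 − 4.9 = 1.66.
d = 10^((m−M)/5 + 1) = 10^1.332 = 21.478 pc.
p = 1/d = 1/21.478 = 0.046559 arcsec = 46.559 mas.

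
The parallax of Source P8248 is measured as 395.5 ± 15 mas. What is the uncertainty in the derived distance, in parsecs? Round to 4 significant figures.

0.09590 pc

d = 1/p, so σ_d = σ_p / p².
σ_d = 0.0150 / (0.3955)² = 0.0150 / 0.15642 = 0.095896 pc.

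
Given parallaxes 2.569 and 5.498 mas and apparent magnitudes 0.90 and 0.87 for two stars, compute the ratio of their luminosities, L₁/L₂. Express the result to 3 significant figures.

d₁ = 1/p₁ = 1/0.002569″ = 389.26 pc; d₂ = 1/p₂ = 1/0.005498″ = 181.88 pc.
M₁ = m₁ − 5 log₁₀ d₁ + 5 = 0.90 − 12.9512 + 5 = -7.0512.
M₂ = 0.87 − 11.2989 + 5 = -5.4289.
L₁/L₂ = 10^(0.4(M₂ − M₁)) = 10^(0.4 × 1.6223) = 10^0.64892 = 4.4557.

L₁/L₂ = 4.46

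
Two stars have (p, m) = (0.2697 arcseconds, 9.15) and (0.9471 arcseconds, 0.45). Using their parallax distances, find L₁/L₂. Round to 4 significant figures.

d₁ = 1/p₁ = 1/0.2697″ = 3.7078 pc; d₂ = 1/p₂ = 1/0.9471″ = 1.0559 pc.
M₁ = m₁ − 5 log₁₀ d₁ + 5 = 9.15 − 2.8456 + 5 = 11.3044.
M₂ = 0.45 − 0.1181 + 5 = 5.3319.
L₁/L₂ = 10^(0.4(M₂ − M₁)) = 10^(0.4 × (-5.9725)) = 10^(-2.38900) = 0.0040832.

L₁/L₂ = 0.004083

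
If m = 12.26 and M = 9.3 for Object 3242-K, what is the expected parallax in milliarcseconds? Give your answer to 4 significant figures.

m − M = 12.26 − 9.3 = 2.96.
d = 10^((m−M)/5 + 1) = 10^1.592 = 39.084 pc.
p = 1/d = 1/39.084 = 0.025586 arcsec = 25.586 mas.

25.59 mas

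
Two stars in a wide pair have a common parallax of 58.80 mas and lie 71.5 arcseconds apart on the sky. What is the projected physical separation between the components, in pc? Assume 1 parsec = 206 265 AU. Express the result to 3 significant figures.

d = 1/p = 1/0.05880″ = 17.007 pc.
At distance d (pc), an angle of θ arcsec spans θ·d AU: s = 71.5 × 17.007 = 1216 AU.
= 1216 / 206265 = 0.0058953 pc.

0.00590 pc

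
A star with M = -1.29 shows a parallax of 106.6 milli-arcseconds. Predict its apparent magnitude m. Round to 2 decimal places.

d = 1/p = 1/0.1066″ = 9.3809 pc.
m − M = 5 log₁₀ d − 5 = 5 log₁₀(9.3809) − 5 = 4.8612 − 5 = -0.1388.
m = M + (m − M) = -1.29 + (-0.1388) = -1.43.

m = -1.43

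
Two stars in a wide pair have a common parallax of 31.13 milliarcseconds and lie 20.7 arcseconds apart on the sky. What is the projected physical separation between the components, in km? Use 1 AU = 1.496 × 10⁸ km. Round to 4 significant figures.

d = 1/p = 1/0.03113″ = 32.123 pc.
At distance d (pc), an angle of θ arcsec spans θ·d AU: s = 20.7 × 32.123 = 664.95 AU.
= 664.95 × 1.496 × 10⁸ km = 9.9477 × 10^10 km.

9.948 × 10^10 km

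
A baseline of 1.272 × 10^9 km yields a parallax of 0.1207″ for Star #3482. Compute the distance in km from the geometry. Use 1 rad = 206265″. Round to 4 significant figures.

2.174 × 10^15 km

θ = 0.1207″ = 0.1207/206265 = 5.8517 × 10^-7 rad.
d = B/θ = (1.272 × 10^9) / (5.8517 × 10^-7) = 2.1737 × 10^15 km.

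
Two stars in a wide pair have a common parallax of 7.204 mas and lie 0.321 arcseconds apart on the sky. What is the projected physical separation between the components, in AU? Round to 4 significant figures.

d = 1/p = 1/0.007204″ = 138.81 pc.
At distance d (pc), an angle of θ arcsec spans θ·d AU: s = 0.321 × 138.81 = 44.558 AU.

44.56 AU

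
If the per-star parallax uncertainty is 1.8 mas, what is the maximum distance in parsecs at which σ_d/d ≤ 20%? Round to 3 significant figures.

111 pc

σ_d/d = σ_p/p, so the condition is σ_p/p ≤ 0.20, i.e. p ≥ σ_p/0.20.
p_min = 1.8/0.20 = 9 mas = 0.009 arcsec.
d_max = 1/p_min = 1/0.009 = 111.11 pc.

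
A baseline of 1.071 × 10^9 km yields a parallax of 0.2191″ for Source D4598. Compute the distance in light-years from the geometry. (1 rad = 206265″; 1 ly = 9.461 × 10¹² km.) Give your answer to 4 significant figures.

106.6 ly

θ = 0.2191″ = 0.2191/206265 = 1.0622 × 10^-6 rad.
d = B/θ = (1.071 × 10^9) / (1.0622 × 10^-6) = 1.0083 × 10^15 km = (1.0083 × 10^15) / (9.461 × 10^12) ly = 106.57 ly.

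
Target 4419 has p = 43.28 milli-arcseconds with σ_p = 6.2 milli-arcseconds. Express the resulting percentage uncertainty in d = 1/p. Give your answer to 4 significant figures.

14.33%

For d = 1/p, |σ_d/d| = |σ_p/p|.
σ_p/p = 6.2 / 43.28 = 0.14325 = 14.325%.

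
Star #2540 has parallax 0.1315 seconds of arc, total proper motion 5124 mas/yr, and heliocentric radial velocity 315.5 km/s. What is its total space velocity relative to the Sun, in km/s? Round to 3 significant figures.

d = 1/p = 1/0.1315″ = 7.6046 pc.
μ = 5124 mas/yr = 5.124 ″/yr.
v_t = 4.740 μ d = 4.740 × 5.124 × 7.6046 = 184.7 km/s.
v = √(v_r² + v_t²) = √(315.5² + 184.7²) = √133654 = 365.59 km/s.

366 km/s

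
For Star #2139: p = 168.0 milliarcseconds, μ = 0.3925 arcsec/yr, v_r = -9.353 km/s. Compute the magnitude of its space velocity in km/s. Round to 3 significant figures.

d = 1/p = 1/0.1680″ = 5.9524 pc.
v_t = 4.740 μ d = 4.740 × 0.3925 × 5.9524 = 11.074 km/s.
v = √(v_r² + v_t²) = √((-9.353)² + 11.074²) = √210.112 = 14.495 km/s.

14.5 km/s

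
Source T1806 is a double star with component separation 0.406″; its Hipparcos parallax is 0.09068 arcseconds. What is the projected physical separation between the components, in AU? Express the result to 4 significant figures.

d = 1/p = 1/0.09068″ = 11.028 pc.
At distance d (pc), an angle of θ arcsec spans θ·d AU: s = 0.406 × 11.028 = 4.4774 AU.

4.477 AU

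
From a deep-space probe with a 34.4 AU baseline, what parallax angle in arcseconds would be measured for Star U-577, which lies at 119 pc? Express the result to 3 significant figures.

0.289 arcsec

p (arcsec) = B (AU) / d (pc).
p = 34.4 / 119 = 0.28908 arcsec.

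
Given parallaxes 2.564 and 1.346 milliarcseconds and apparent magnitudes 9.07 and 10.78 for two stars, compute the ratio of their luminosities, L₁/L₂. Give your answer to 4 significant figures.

d₁ = 1/p₁ = 1/0.002564″ = 390.02 pc; d₂ = 1/p₂ = 1/0.001346″ = 742.94 pc.
M₁ = m₁ − 5 log₁₀ d₁ + 5 = 9.07 − 12.9554 + 5 = 1.1146.
M₂ = 10.78 − 14.3548 + 5 = 1.4252.
L₁/L₂ = 10^(0.4(M₂ − M₁)) = 10^(0.4 × 0.3106) = 10^0.12424 = 1.3312.

L₁/L₂ = 1.331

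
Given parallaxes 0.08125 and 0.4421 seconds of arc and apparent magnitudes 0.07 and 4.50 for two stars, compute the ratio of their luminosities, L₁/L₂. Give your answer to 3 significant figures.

d₁ = 1/p₁ = 1/0.08125″ = 12.308 pc; d₂ = 1/p₂ = 1/0.4421″ = 2.2619 pc.
M₁ = m₁ − 5 log₁₀ d₁ + 5 = 0.07 − 5.4509 + 5 = -0.3809.
M₂ = 4.50 − 1.7724 + 5 = 7.7276.
L₁/L₂ = 10^(0.4(M₂ − M₁)) = 10^(0.4 × 8.1085) = 10^3.24340 = 1751.5.

L₁/L₂ = 1750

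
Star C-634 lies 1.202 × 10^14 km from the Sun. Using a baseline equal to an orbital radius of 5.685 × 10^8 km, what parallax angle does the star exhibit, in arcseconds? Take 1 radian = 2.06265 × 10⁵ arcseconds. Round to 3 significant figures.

0.976 arcsec

θ ≈ B/d = (5.685 × 10^8) / (1.202 × 10^14) = 4.7296 × 10^-6 rad.
In arcseconds: 4.7296 × 10^-6 × 206265 = 0.97555″.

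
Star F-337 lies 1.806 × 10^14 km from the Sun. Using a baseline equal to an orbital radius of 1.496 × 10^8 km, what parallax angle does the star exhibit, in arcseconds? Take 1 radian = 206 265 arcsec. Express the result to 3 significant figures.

θ ≈ B/d = (1.496 × 10^8) / (1.806 × 10^14) = 8.2835 × 10^-7 rad.
In arcseconds: 8.2835 × 10^-7 × 206265 = 0.17086″.

0.171 arcsec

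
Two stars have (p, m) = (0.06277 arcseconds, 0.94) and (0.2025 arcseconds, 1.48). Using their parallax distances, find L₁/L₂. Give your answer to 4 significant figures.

L₁/L₂ = 17.11

d₁ = 1/p₁ = 1/0.06277″ = 15.931 pc; d₂ = 1/p₂ = 1/0.2025″ = 4.9383 pc.
M₁ = m₁ − 5 log₁₀ d₁ + 5 = 0.94 − 6.0112 + 5 = -0.0712.
M₂ = 1.48 − 3.4679 + 5 = 3.0121.
L₁/L₂ = 10^(0.4(M₂ − M₁)) = 10^(0.4 × 3.0833) = 10^1.23332 = 17.113.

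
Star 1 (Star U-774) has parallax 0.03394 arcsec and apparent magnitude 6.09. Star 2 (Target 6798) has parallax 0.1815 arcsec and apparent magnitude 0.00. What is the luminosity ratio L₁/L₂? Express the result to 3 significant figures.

d₁ = 1/p₁ = 1/0.03394″ = 29.464 pc; d₂ = 1/p₂ = 1/0.1815″ = 5.5096 pc.
M₁ = m₁ − 5 log₁₀ d₁ + 5 = 6.09 − 7.3465 + 5 = 3.7435.
M₂ = 0.00 − 3.7056 + 5 = 1.2944.
L₁/L₂ = 10^(0.4(M₂ − M₁)) = 10^(0.4 × (-2.4491)) = 10^(-0.97964) = 0.1048.

L₁/L₂ = 0.105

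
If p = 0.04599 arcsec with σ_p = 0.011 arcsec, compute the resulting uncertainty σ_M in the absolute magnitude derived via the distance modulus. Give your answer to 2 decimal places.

M = m − 5 log₁₀ d + 5 = m + 5 log₁₀ p + 5, so ∂M/∂p = 5/(p ln 10).
σ_M = (5/ln 10) · (σ_p/p) = 2.1715 × 0.011/0.04599 = 2.1715 × 0.23918 = 0.51938.

σ_M = 0.52 mag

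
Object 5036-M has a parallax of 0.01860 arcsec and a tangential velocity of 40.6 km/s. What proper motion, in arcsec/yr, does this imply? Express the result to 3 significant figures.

d = 1/p = 1/0.01860″ = 53.763 pc.
μ = v_t / (4.74 d) = 40.6 / (4.74 × 53.763) = 40.6 / 254.84 = 0.15932 ″/yr.

0.159 arcsec/yr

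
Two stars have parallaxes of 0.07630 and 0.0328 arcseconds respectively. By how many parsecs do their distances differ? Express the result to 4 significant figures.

17.38 pc

d_A = 1/0.07630″ = 13.106 pc; d_B = 1/0.03280″ = 30.488 pc.
|d_B − d_A| = |30.488 − 13.106| = 17.382 pc.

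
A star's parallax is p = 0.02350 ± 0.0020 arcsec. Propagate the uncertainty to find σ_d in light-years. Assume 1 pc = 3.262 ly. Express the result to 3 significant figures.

11.8 ly

d = 1/p, so σ_d = σ_p / p².
σ_d = 0.00200 / (0.02350)² = 0.00200 / 0.00055225 = 3.6215 pc = 3.6215 × 3.262 ly = 11.813 ly.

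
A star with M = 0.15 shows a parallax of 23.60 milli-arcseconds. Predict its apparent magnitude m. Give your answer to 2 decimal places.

m = 3.29

d = 1/p = 1/0.02360″ = 42.373 pc.
m − M = 5 log₁₀ d − 5 = 5 log₁₀(42.373) − 5 = 8.1354 − 5 = 3.1354.
m = M + (m − M) = 0.15 + 3.1354 = 3.29.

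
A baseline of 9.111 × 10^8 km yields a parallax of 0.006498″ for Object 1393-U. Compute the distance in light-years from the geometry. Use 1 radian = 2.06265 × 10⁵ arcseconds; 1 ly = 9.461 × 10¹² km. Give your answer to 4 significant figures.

3057 ly

θ = 0.006498″ = 0.006498/206265 = 3.1503 × 10^-8 rad.
d = B/θ = (9.111 × 10^8) / (3.1503 × 10^-8) = 2.8921 × 10^16 km = (2.8921 × 10^16) / (9.461 × 10^12) ly = 3056.9 ly.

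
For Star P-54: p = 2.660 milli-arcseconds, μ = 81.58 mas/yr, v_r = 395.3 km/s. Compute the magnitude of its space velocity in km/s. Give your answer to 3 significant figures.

d = 1/p = 1/0.002660″ = 375.94 pc.
μ = 81.58 mas/yr = 0.08158 ″/yr.
v_t = 4.740 μ d = 4.740 × 0.08158 × 375.94 = 145.37 km/s.
v = √(v_r² + v_t²) = √(395.3² + 145.37²) = √177395 = 421.18 km/s.

421 km/s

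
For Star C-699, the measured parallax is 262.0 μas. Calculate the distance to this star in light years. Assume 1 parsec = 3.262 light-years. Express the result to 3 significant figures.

p = 262.0 μas = 0.0002620 arcsec.
d = 1/p = 1/0.0002620 = 3816.8 pc.
In light-years: 3816.8 × 3.262 = 12450 ly.

12500 light years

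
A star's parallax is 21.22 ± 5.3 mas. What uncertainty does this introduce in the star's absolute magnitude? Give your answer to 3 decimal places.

M = m − 5 log₁₀ d + 5 = m + 5 log₁₀ p + 5, so ∂M/∂p = 5/(p ln 10).
σ_M = (5/ln 10) · (σ_p/p) = 2.1715 × 5.3/21.22 = 2.1715 × 0.24976 = 0.54235.

σ_M = 0.542 mag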